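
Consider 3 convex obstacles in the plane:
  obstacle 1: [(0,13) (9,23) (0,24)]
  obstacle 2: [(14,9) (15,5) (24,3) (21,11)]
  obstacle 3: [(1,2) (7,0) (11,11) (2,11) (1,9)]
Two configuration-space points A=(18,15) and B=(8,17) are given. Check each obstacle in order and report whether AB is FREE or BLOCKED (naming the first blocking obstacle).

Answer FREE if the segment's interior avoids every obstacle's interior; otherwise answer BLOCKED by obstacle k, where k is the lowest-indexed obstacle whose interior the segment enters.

FREE

Obstacle 1 [(0,13) (9,23) (0,24)]:
  edge (0,13)–(9,23): clear
  edge (9,23)–(0,24): clear
  edge (0,24)–(0,13): clear
  midpoint (13,16) outside
  → clear
Obstacle 2 [(14,9) (15,5) (24,3) (21,11)]:
  edge (14,9)–(15,5): clear
  edge (15,5)–(24,3): clear
  edge (24,3)–(21,11): clear
  edge (21,11)–(14,9): clear
  midpoint (13,16) outside
  → clear
Obstacle 3 [(1,2) (7,0) (11,11) (2,11) (1,9)]:
  edge (1,2)–(7,0): clear
  edge (7,0)–(11,11): clear
  edge (11,11)–(2,11): clear
  edge (2,11)–(1,9): clear
  edge (1,9)–(1,2): clear
  midpoint (13,16) outside
  → clear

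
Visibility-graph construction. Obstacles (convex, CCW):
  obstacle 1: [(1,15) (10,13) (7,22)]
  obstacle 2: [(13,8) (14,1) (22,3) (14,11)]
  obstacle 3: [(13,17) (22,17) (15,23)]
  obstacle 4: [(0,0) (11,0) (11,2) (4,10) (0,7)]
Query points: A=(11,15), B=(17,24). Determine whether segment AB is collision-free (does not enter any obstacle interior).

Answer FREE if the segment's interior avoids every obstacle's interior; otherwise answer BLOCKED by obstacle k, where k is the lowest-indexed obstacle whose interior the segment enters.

BLOCKED by obstacle 3

Obstacle 1 [(1,15) (10,13) (7,22)]:
  edge (1,15)–(10,13): clear
  edge (10,13)–(7,22): clear
  edge (7,22)–(1,15): clear
  midpoint (14,39/2) outside
  → clear
Obstacle 2 [(13,8) (14,1) (22,3) (14,11)]:
  edge (13,8)–(14,1): clear
  edge (14,1)–(22,3): clear
  edge (22,3)–(14,11): clear
  edge (14,11)–(13,8): clear
  midpoint (14,39/2) outside
  → clear
Obstacle 3 [(13,17) (22,17) (15,23)]:
  edge (13,17)–(22,17): clear
  edge (22,17)–(15,23): crosses AB
  edge (15,23)–(13,17): crosses AB
  → BLOCKED
Obstacle 4 [(0,0) (11,0) (11,2) (4,10) (0,7)]:
  edge (0,0)–(11,0): clear
  edge (11,0)–(11,2): clear
  edge (11,2)–(4,10): clear
  edge (4,10)–(0,7): clear
  edge (0,7)–(0,0): clear
  midpoint (14,39/2) outside
  → clear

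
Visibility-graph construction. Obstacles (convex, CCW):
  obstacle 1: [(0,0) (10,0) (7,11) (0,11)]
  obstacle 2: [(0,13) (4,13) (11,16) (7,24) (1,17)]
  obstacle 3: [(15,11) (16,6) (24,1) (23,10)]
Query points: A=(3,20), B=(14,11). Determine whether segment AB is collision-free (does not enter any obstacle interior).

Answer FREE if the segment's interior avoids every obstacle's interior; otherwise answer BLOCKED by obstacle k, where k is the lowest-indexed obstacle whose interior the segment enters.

Obstacle 1 [(0,0) (10,0) (7,11) (0,11)]:
  edge (0,0)–(10,0): clear
  edge (10,0)–(7,11): clear
  edge (7,11)–(0,11): clear
  edge (0,11)–(0,0): clear
  midpoint (17/2,31/2) outside
  → clear
Obstacle 2 [(0,13) (4,13) (11,16) (7,24) (1,17)]:
  edge (0,13)–(4,13): clear
  edge (4,13)–(11,16): crosses AB
  edge (11,16)–(7,24): clear
  edge (7,24)–(1,17): crosses AB
  edge (1,17)–(0,13): clear
  → BLOCKED
Obstacle 3 [(15,11) (16,6) (24,1) (23,10)]:
  edge (15,11)–(16,6): clear
  edge (16,6)–(24,1): clear
  edge (24,1)–(23,10): clear
  edge (23,10)–(15,11): clear
  midpoint (17/2,31/2) outside
  → clear

BLOCKED by obstacle 2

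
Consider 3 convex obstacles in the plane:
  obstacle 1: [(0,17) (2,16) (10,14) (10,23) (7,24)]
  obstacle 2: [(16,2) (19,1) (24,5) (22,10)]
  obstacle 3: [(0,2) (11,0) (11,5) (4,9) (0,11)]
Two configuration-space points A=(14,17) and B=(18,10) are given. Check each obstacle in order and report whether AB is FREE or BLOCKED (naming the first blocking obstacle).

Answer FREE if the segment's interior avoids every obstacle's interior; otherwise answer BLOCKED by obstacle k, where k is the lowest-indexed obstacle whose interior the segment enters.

FREE

Obstacle 1 [(0,17) (2,16) (10,14) (10,23) (7,24)]:
  edge (0,17)–(2,16): clear
  edge (2,16)–(10,14): clear
  edge (10,14)–(10,23): clear
  edge (10,23)–(7,24): clear
  edge (7,24)–(0,17): clear
  midpoint (16,27/2) outside
  → clear
Obstacle 2 [(16,2) (19,1) (24,5) (22,10)]:
  edge (16,2)–(19,1): clear
  edge (19,1)–(24,5): clear
  edge (24,5)–(22,10): clear
  edge (22,10)–(16,2): clear
  midpoint (16,27/2) outside
  → clear
Obstacle 3 [(0,2) (11,0) (11,5) (4,9) (0,11)]:
  edge (0,2)–(11,0): clear
  edge (11,0)–(11,5): clear
  edge (11,5)–(4,9): clear
  edge (4,9)–(0,11): clear
  edge (0,11)–(0,2): clear
  midpoint (16,27/2) outside
  → clear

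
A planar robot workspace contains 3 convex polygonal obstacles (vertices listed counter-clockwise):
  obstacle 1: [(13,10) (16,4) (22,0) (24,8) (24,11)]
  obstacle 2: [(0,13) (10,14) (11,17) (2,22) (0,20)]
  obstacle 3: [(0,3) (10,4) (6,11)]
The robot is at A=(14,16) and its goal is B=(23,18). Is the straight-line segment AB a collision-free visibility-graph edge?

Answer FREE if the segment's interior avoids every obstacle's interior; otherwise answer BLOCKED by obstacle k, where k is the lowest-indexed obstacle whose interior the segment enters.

Obstacle 1 [(13,10) (16,4) (22,0) (24,8) (24,11)]:
  edge (13,10)–(16,4): clear
  edge (16,4)–(22,0): clear
  edge (22,0)–(24,8): clear
  edge (24,8)–(24,11): clear
  edge (24,11)–(13,10): clear
  midpoint (37/2,17) outside
  → clear
Obstacle 2 [(0,13) (10,14) (11,17) (2,22) (0,20)]:
  edge (0,13)–(10,14): clear
  edge (10,14)–(11,17): clear
  edge (11,17)–(2,22): clear
  edge (2,22)–(0,20): clear
  edge (0,20)–(0,13): clear
  midpoint (37/2,17) outside
  → clear
Obstacle 3 [(0,3) (10,4) (6,11)]:
  edge (0,3)–(10,4): clear
  edge (10,4)–(6,11): clear
  edge (6,11)–(0,3): clear
  midpoint (37/2,17) outside
  → clear

FREE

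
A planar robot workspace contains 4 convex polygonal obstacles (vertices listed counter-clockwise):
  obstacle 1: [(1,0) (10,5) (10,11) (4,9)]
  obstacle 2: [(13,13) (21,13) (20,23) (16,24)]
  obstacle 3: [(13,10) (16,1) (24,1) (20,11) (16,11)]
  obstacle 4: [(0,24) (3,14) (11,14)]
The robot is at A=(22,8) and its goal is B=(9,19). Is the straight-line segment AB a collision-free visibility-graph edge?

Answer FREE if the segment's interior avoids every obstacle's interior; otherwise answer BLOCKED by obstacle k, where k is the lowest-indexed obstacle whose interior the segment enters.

Obstacle 1 [(1,0) (10,5) (10,11) (4,9)]:
  edge (1,0)–(10,5): clear
  edge (10,5)–(10,11): clear
  edge (10,11)–(4,9): clear
  edge (4,9)–(1,0): clear
  midpoint (31/2,27/2) outside
  → clear
Obstacle 2 [(13,13) (21,13) (20,23) (16,24)]:
  edge (13,13)–(21,13): crosses AB
  edge (21,13)–(20,23): clear
  edge (20,23)–(16,24): clear
  edge (16,24)–(13,13): crosses AB
  → BLOCKED
Obstacle 3 [(13,10) (16,1) (24,1) (20,11) (16,11)]:
  edge (13,10)–(16,1): clear
  edge (16,1)–(24,1): clear
  edge (24,1)–(20,11): crosses AB
  edge (20,11)–(16,11): crosses AB
  edge (16,11)–(13,10): clear
  → BLOCKED
Obstacle 4 [(0,24) (3,14) (11,14)]:
  edge (0,24)–(3,14): clear
  edge (3,14)–(11,14): clear
  edge (11,14)–(0,24): clear
  midpoint (31/2,27/2) outside
  → clear

BLOCKED by obstacle 2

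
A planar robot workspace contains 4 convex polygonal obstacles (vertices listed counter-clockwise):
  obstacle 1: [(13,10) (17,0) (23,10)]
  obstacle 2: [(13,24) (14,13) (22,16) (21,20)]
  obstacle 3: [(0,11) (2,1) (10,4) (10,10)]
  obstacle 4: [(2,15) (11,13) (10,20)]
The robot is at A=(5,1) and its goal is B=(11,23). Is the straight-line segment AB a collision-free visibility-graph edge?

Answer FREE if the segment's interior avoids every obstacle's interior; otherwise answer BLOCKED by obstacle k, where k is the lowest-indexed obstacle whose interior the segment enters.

Obstacle 1 [(13,10) (17,0) (23,10)]:
  edge (13,10)–(17,0): clear
  edge (17,0)–(23,10): clear
  edge (23,10)–(13,10): clear
  midpoint (8,12) outside
  → clear
Obstacle 2 [(13,24) (14,13) (22,16) (21,20)]:
  edge (13,24)–(14,13): clear
  edge (14,13)–(22,16): clear
  edge (22,16)–(21,20): clear
  edge (21,20)–(13,24): clear
  midpoint (8,12) outside
  → clear
Obstacle 3 [(0,11) (2,1) (10,4) (10,10)]:
  edge (0,11)–(2,1): clear
  edge (2,1)–(10,4): crosses AB
  edge (10,4)–(10,10): clear
  edge (10,10)–(0,11): crosses AB
  → BLOCKED
Obstacle 4 [(2,15) (11,13) (10,20)]:
  edge (2,15)–(11,13): crosses AB
  edge (11,13)–(10,20): crosses AB
  edge (10,20)–(2,15): clear
  → BLOCKED

BLOCKED by obstacle 3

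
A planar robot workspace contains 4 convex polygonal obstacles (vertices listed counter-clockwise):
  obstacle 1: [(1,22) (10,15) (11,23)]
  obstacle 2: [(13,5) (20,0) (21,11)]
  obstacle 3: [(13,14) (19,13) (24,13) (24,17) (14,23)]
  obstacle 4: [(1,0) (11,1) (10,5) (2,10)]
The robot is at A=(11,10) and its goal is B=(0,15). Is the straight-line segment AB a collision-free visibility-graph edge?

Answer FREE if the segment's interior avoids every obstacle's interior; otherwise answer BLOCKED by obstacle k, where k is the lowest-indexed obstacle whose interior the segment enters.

Obstacle 1 [(1,22) (10,15) (11,23)]:
  edge (1,22)–(10,15): clear
  edge (10,15)–(11,23): clear
  edge (11,23)–(1,22): clear
  midpoint (11/2,25/2) outside
  → clear
Obstacle 2 [(13,5) (20,0) (21,11)]:
  edge (13,5)–(20,0): clear
  edge (20,0)–(21,11): clear
  edge (21,11)–(13,5): clear
  midpoint (11/2,25/2) outside
  → clear
Obstacle 3 [(13,14) (19,13) (24,13) (24,17) (14,23)]:
  edge (13,14)–(19,13): clear
  edge (19,13)–(24,13): clear
  edge (24,13)–(24,17): clear
  edge (24,17)–(14,23): clear
  edge (14,23)–(13,14): clear
  midpoint (11/2,25/2) outside
  → clear
Obstacle 4 [(1,0) (11,1) (10,5) (2,10)]:
  edge (1,0)–(11,1): clear
  edge (11,1)–(10,5): clear
  edge (10,5)–(2,10): clear
  edge (2,10)–(1,0): clear
  midpoint (11/2,25/2) outside
  → clear

FREE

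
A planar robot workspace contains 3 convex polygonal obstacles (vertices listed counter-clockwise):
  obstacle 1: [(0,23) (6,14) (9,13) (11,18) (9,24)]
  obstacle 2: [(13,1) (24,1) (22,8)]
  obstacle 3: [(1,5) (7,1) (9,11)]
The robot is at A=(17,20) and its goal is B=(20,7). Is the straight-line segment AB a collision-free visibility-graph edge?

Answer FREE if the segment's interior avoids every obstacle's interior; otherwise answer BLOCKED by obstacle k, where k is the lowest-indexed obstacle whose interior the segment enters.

FREE

Obstacle 1 [(0,23) (6,14) (9,13) (11,18) (9,24)]:
  edge (0,23)–(6,14): clear
  edge (6,14)–(9,13): clear
  edge (9,13)–(11,18): clear
  edge (11,18)–(9,24): clear
  edge (9,24)–(0,23): clear
  midpoint (37/2,27/2) outside
  → clear
Obstacle 2 [(13,1) (24,1) (22,8)]:
  edge (13,1)–(24,1): clear
  edge (24,1)–(22,8): clear
  edge (22,8)–(13,1): clear
  midpoint (37/2,27/2) outside
  → clear
Obstacle 3 [(1,5) (7,1) (9,11)]:
  edge (1,5)–(7,1): clear
  edge (7,1)–(9,11): clear
  edge (9,11)–(1,5): clear
  midpoint (37/2,27/2) outside
  → clear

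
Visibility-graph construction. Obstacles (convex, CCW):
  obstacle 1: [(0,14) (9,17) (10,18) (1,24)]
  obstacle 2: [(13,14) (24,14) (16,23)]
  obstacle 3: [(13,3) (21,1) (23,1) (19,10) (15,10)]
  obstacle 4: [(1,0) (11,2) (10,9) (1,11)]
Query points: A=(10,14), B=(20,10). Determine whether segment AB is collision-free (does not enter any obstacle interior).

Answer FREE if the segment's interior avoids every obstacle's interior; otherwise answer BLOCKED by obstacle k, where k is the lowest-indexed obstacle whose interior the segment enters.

Obstacle 1 [(0,14) (9,17) (10,18) (1,24)]:
  edge (0,14)–(9,17): clear
  edge (9,17)–(10,18): clear
  edge (10,18)–(1,24): clear
  edge (1,24)–(0,14): clear
  midpoint (15,12) outside
  → clear
Obstacle 2 [(13,14) (24,14) (16,23)]:
  edge (13,14)–(24,14): clear
  edge (24,14)–(16,23): clear
  edge (16,23)–(13,14): clear
  midpoint (15,12) outside
  → clear
Obstacle 3 [(13,3) (21,1) (23,1) (19,10) (15,10)]:
  edge (13,3)–(21,1): clear
  edge (21,1)–(23,1): clear
  edge (23,1)–(19,10): clear
  edge (19,10)–(15,10): clear
  edge (15,10)–(13,3): clear
  midpoint (15,12) outside
  → clear
Obstacle 4 [(1,0) (11,2) (10,9) (1,11)]:
  edge (1,0)–(11,2): clear
  edge (11,2)–(10,9): clear
  edge (10,9)–(1,11): clear
  edge (1,11)–(1,0): clear
  midpoint (15,12) outside
  → clear

FREE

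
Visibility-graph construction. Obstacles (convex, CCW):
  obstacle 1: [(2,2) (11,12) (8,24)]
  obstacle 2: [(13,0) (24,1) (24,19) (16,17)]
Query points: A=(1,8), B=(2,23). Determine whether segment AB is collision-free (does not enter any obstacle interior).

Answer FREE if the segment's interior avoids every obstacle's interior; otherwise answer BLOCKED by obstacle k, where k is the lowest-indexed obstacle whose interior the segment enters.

FREE

Obstacle 1 [(2,2) (11,12) (8,24)]:
  edge (2,2)–(11,12): clear
  edge (11,12)–(8,24): clear
  edge (8,24)–(2,2): clear
  midpoint (3/2,31/2) outside
  → clear
Obstacle 2 [(13,0) (24,1) (24,19) (16,17)]:
  edge (13,0)–(24,1): clear
  edge (24,1)–(24,19): clear
  edge (24,19)–(16,17): clear
  edge (16,17)–(13,0): clear
  midpoint (3/2,31/2) outside
  → clear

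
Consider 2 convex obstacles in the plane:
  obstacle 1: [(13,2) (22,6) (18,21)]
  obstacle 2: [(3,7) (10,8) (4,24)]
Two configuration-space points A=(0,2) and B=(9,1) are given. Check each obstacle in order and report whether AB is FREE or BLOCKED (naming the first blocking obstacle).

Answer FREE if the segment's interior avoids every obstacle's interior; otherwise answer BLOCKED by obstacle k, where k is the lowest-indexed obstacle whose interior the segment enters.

FREE

Obstacle 1 [(13,2) (22,6) (18,21)]:
  edge (13,2)–(22,6): clear
  edge (22,6)–(18,21): clear
  edge (18,21)–(13,2): clear
  midpoint (9/2,3/2) outside
  → clear
Obstacle 2 [(3,7) (10,8) (4,24)]:
  edge (3,7)–(10,8): clear
  edge (10,8)–(4,24): clear
  edge (4,24)–(3,7): clear
  midpoint (9/2,3/2) outside
  → clear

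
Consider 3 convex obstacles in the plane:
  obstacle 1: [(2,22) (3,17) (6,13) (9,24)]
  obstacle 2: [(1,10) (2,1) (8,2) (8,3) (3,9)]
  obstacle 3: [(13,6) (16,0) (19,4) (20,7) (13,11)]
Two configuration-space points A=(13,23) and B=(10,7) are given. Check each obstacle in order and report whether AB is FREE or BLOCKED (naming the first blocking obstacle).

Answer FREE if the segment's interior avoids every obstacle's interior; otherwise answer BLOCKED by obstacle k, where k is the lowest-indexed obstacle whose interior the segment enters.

Obstacle 1 [(2,22) (3,17) (6,13) (9,24)]:
  edge (2,22)–(3,17): clear
  edge (3,17)–(6,13): clear
  edge (6,13)–(9,24): clear
  edge (9,24)–(2,22): clear
  midpoint (23/2,15) outside
  → clear
Obstacle 2 [(1,10) (2,1) (8,2) (8,3) (3,9)]:
  edge (1,10)–(2,1): clear
  edge (2,1)–(8,2): clear
  edge (8,2)–(8,3): clear
  edge (8,3)–(3,9): clear
  edge (3,9)–(1,10): clear
  midpoint (23/2,15) outside
  → clear
Obstacle 3 [(13,6) (16,0) (19,4) (20,7) (13,11)]:
  edge (13,6)–(16,0): clear
  edge (16,0)–(19,4): clear
  edge (19,4)–(20,7): clear
  edge (20,7)–(13,11): clear
  edge (13,11)–(13,6): clear
  midpoint (23/2,15) outside
  → clear

FREE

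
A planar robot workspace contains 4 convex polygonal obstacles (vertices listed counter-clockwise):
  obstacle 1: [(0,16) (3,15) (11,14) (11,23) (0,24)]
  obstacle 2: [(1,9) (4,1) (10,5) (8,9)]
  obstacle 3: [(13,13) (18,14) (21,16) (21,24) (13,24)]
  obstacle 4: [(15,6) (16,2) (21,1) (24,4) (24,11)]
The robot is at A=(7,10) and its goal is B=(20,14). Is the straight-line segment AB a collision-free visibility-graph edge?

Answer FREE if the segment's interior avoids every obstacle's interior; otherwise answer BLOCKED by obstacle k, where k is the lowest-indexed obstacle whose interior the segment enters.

FREE

Obstacle 1 [(0,16) (3,15) (11,14) (11,23) (0,24)]:
  edge (0,16)–(3,15): clear
  edge (3,15)–(11,14): clear
  edge (11,14)–(11,23): clear
  edge (11,23)–(0,24): clear
  edge (0,24)–(0,16): clear
  midpoint (27/2,12) outside
  → clear
Obstacle 2 [(1,9) (4,1) (10,5) (8,9)]:
  edge (1,9)–(4,1): clear
  edge (4,1)–(10,5): clear
  edge (10,5)–(8,9): clear
  edge (8,9)–(1,9): clear
  midpoint (27/2,12) outside
  → clear
Obstacle 3 [(13,13) (18,14) (21,16) (21,24) (13,24)]:
  edge (13,13)–(18,14): clear
  edge (18,14)–(21,16): clear
  edge (21,16)–(21,24): clear
  edge (21,24)–(13,24): clear
  edge (13,24)–(13,13): clear
  midpoint (27/2,12) outside
  → clear
Obstacle 4 [(15,6) (16,2) (21,1) (24,4) (24,11)]:
  edge (15,6)–(16,2): clear
  edge (16,2)–(21,1): clear
  edge (21,1)–(24,4): clear
  edge (24,4)–(24,11): clear
  edge (24,11)–(15,6): clear
  midpoint (27/2,12) outside
  → clear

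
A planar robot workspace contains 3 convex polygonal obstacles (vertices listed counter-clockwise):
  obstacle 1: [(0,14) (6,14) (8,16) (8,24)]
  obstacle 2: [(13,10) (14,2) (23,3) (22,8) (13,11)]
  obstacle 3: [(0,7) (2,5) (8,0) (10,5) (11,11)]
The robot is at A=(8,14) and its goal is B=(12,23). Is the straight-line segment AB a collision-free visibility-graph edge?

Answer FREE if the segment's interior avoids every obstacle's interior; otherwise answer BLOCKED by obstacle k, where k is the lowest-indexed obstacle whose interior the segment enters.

Obstacle 1 [(0,14) (6,14) (8,16) (8,24)]:
  edge (0,14)–(6,14): clear
  edge (6,14)–(8,16): clear
  edge (8,16)–(8,24): clear
  edge (8,24)–(0,14): clear
  midpoint (10,37/2) outside
  → clear
Obstacle 2 [(13,10) (14,2) (23,3) (22,8) (13,11)]:
  edge (13,10)–(14,2): clear
  edge (14,2)–(23,3): clear
  edge (23,3)–(22,8): clear
  edge (22,8)–(13,11): clear
  edge (13,11)–(13,10): clear
  midpoint (10,37/2) outside
  → clear
Obstacle 3 [(0,7) (2,5) (8,0) (10,5) (11,11)]:
  edge (0,7)–(2,5): clear
  edge (2,5)–(8,0): clear
  edge (8,0)–(10,5): clear
  edge (10,5)–(11,11): clear
  edge (11,11)–(0,7): clear
  midpoint (10,37/2) outside
  → clear

FREE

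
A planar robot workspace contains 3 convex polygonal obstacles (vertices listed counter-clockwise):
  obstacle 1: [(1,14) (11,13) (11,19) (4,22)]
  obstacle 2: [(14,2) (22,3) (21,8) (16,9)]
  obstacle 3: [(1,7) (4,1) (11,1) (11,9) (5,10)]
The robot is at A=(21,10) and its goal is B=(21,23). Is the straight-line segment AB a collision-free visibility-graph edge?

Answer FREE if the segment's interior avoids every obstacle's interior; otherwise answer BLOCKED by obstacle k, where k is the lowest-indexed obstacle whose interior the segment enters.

Obstacle 1 [(1,14) (11,13) (11,19) (4,22)]:
  edge (1,14)–(11,13): clear
  edge (11,13)–(11,19): clear
  edge (11,19)–(4,22): clear
  edge (4,22)–(1,14): clear
  midpoint (21,33/2) outside
  → clear
Obstacle 2 [(14,2) (22,3) (21,8) (16,9)]:
  edge (14,2)–(22,3): clear
  edge (22,3)–(21,8): clear
  edge (21,8)–(16,9): clear
  edge (16,9)–(14,2): clear
  midpoint (21,33/2) outside
  → clear
Obstacle 3 [(1,7) (4,1) (11,1) (11,9) (5,10)]:
  edge (1,7)–(4,1): clear
  edge (4,1)–(11,1): clear
  edge (11,1)–(11,9): clear
  edge (11,9)–(5,10): clear
  edge (5,10)–(1,7): clear
  midpoint (21,33/2) outside
  → clear

FREE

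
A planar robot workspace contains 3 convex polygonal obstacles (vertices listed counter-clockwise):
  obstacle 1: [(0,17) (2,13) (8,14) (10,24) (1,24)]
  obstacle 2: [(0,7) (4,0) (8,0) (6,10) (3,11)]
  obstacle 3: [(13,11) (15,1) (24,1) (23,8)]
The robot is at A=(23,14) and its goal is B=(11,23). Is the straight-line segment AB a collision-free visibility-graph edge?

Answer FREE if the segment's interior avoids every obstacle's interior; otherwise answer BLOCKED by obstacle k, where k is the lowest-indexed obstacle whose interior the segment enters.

Obstacle 1 [(0,17) (2,13) (8,14) (10,24) (1,24)]:
  edge (0,17)–(2,13): clear
  edge (2,13)–(8,14): clear
  edge (8,14)–(10,24): clear
  edge (10,24)–(1,24): clear
  edge (1,24)–(0,17): clear
  midpoint (17,37/2) outside
  → clear
Obstacle 2 [(0,7) (4,0) (8,0) (6,10) (3,11)]:
  edge (0,7)–(4,0): clear
  edge (4,0)–(8,0): clear
  edge (8,0)–(6,10): clear
  edge (6,10)–(3,11): clear
  edge (3,11)–(0,7): clear
  midpoint (17,37/2) outside
  → clear
Obstacle 3 [(13,11) (15,1) (24,1) (23,8)]:
  edge (13,11)–(15,1): clear
  edge (15,1)–(24,1): clear
  edge (24,1)–(23,8): clear
  edge (23,8)–(13,11): clear
  midpoint (17,37/2) outside
  → clear

FREE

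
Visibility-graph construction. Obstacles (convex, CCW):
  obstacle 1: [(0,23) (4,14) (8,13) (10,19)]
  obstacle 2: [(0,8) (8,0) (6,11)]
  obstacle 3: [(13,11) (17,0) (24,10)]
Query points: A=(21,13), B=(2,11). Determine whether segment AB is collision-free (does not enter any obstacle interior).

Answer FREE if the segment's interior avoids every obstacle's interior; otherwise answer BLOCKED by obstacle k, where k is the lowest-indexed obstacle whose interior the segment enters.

Obstacle 1 [(0,23) (4,14) (8,13) (10,19)]:
  edge (0,23)–(4,14): clear
  edge (4,14)–(8,13): clear
  edge (8,13)–(10,19): clear
  edge (10,19)–(0,23): clear
  midpoint (23/2,12) outside
  → clear
Obstacle 2 [(0,8) (8,0) (6,11)]:
  edge (0,8)–(8,0): clear
  edge (8,0)–(6,11): clear
  edge (6,11)–(0,8): clear
  midpoint (23/2,12) outside
  → clear
Obstacle 3 [(13,11) (17,0) (24,10)]:
  edge (13,11)–(17,0): clear
  edge (17,0)–(24,10): clear
  edge (24,10)–(13,11): clear
  midpoint (23/2,12) outside
  → clear

FREE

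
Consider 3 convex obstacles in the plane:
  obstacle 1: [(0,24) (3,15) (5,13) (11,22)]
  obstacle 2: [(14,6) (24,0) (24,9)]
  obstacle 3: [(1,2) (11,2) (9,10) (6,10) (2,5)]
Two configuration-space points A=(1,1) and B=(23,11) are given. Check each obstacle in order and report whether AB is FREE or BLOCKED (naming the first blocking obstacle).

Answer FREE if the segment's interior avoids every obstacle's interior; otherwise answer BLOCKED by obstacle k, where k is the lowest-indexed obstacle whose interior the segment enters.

Obstacle 1 [(0,24) (3,15) (5,13) (11,22)]:
  edge (0,24)–(3,15): clear
  edge (3,15)–(5,13): clear
  edge (5,13)–(11,22): clear
  edge (11,22)–(0,24): clear
  midpoint (12,6) outside
  → clear
Obstacle 2 [(14,6) (24,0) (24,9)]:
  edge (14,6)–(24,0): clear
  edge (24,0)–(24,9): clear
  edge (24,9)–(14,6): clear
  midpoint (12,6) outside
  → clear
Obstacle 3 [(1,2) (11,2) (9,10) (6,10) (2,5)]:
  edge (1,2)–(11,2): crosses AB
  edge (11,2)–(9,10): crosses AB
  edge (9,10)–(6,10): clear
  edge (6,10)–(2,5): clear
  edge (2,5)–(1,2): clear
  → BLOCKED

BLOCKED by obstacle 3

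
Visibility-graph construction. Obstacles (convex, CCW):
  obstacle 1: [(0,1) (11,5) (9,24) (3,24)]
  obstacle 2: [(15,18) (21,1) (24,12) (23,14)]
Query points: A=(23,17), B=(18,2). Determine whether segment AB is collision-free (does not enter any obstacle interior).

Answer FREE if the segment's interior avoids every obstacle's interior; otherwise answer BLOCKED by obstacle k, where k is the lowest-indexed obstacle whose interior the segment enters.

BLOCKED by obstacle 2

Obstacle 1 [(0,1) (11,5) (9,24) (3,24)]:
  edge (0,1)–(11,5): clear
  edge (11,5)–(9,24): clear
  edge (9,24)–(3,24): clear
  edge (3,24)–(0,1): clear
  midpoint (41/2,19/2) outside
  → clear
Obstacle 2 [(15,18) (21,1) (24,12) (23,14)]:
  edge (15,18)–(21,1): crosses AB
  edge (21,1)–(24,12): clear
  edge (24,12)–(23,14): clear
  edge (23,14)–(15,18): crosses AB
  → BLOCKED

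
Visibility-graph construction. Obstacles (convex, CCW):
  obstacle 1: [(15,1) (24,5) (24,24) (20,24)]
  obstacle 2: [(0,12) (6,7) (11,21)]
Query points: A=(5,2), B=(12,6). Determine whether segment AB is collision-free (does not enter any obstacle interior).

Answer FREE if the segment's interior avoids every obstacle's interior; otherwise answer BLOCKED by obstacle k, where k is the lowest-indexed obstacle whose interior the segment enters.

FREE

Obstacle 1 [(15,1) (24,5) (24,24) (20,24)]:
  edge (15,1)–(24,5): clear
  edge (24,5)–(24,24): clear
  edge (24,24)–(20,24): clear
  edge (20,24)–(15,1): clear
  midpoint (17/2,4) outside
  → clear
Obstacle 2 [(0,12) (6,7) (11,21)]:
  edge (0,12)–(6,7): clear
  edge (6,7)–(11,21): clear
  edge (11,21)–(0,12): clear
  midpoint (17/2,4) outside
  → clear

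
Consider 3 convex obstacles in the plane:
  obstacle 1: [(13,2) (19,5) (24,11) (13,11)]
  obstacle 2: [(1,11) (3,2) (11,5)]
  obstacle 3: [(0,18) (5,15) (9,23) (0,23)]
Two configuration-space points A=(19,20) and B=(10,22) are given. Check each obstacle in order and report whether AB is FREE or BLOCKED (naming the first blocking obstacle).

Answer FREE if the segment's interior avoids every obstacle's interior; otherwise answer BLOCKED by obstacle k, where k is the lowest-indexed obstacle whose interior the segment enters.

Obstacle 1 [(13,2) (19,5) (24,11) (13,11)]:
  edge (13,2)–(19,5): clear
  edge (19,5)–(24,11): clear
  edge (24,11)–(13,11): clear
  edge (13,11)–(13,2): clear
  midpoint (29/2,21) outside
  → clear
Obstacle 2 [(1,11) (3,2) (11,5)]:
  edge (1,11)–(3,2): clear
  edge (3,2)–(11,5): clear
  edge (11,5)–(1,11): clear
  midpoint (29/2,21) outside
  → clear
Obstacle 3 [(0,18) (5,15) (9,23) (0,23)]:
  edge (0,18)–(5,15): clear
  edge (5,15)–(9,23): clear
  edge (9,23)–(0,23): clear
  edge (0,23)–(0,18): clear
  midpoint (29/2,21) outside
  → clear

FREE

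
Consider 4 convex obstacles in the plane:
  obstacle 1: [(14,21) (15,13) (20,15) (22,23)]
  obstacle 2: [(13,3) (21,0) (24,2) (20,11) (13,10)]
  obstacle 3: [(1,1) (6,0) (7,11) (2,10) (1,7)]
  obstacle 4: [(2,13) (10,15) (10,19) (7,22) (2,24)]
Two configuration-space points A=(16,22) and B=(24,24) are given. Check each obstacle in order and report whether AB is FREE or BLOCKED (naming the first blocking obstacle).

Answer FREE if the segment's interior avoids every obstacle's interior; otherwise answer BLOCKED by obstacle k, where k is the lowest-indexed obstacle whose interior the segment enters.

FREE

Obstacle 1 [(14,21) (15,13) (20,15) (22,23)]:
  edge (14,21)–(15,13): clear
  edge (15,13)–(20,15): clear
  edge (20,15)–(22,23): clear
  edge (22,23)–(14,21): clear
  midpoint (20,23) outside
  → clear
Obstacle 2 [(13,3) (21,0) (24,2) (20,11) (13,10)]:
  edge (13,3)–(21,0): clear
  edge (21,0)–(24,2): clear
  edge (24,2)–(20,11): clear
  edge (20,11)–(13,10): clear
  edge (13,10)–(13,3): clear
  midpoint (20,23) outside
  → clear
Obstacle 3 [(1,1) (6,0) (7,11) (2,10) (1,7)]:
  edge (1,1)–(6,0): clear
  edge (6,0)–(7,11): clear
  edge (7,11)–(2,10): clear
  edge (2,10)–(1,7): clear
  edge (1,7)–(1,1): clear
  midpoint (20,23) outside
  → clear
Obstacle 4 [(2,13) (10,15) (10,19) (7,22) (2,24)]:
  edge (2,13)–(10,15): clear
  edge (10,15)–(10,19): clear
  edge (10,19)–(7,22): clear
  edge (7,22)–(2,24): clear
  edge (2,24)–(2,13): clear
  midpoint (20,23) outside
  → clear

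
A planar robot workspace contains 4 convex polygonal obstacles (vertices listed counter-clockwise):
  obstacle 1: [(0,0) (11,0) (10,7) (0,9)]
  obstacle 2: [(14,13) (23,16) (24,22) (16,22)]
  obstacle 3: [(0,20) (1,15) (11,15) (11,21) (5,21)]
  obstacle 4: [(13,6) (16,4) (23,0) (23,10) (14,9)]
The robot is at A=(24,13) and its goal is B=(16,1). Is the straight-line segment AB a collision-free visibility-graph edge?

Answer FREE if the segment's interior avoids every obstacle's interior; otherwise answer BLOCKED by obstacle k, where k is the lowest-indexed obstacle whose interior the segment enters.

BLOCKED by obstacle 4

Obstacle 1 [(0,0) (11,0) (10,7) (0,9)]:
  edge (0,0)–(11,0): clear
  edge (11,0)–(10,7): clear
  edge (10,7)–(0,9): clear
  edge (0,9)–(0,0): clear
  midpoint (20,7) outside
  → clear
Obstacle 2 [(14,13) (23,16) (24,22) (16,22)]:
  edge (14,13)–(23,16): clear
  edge (23,16)–(24,22): clear
  edge (24,22)–(16,22): clear
  edge (16,22)–(14,13): clear
  midpoint (20,7) outside
  → clear
Obstacle 3 [(0,20) (1,15) (11,15) (11,21) (5,21)]:
  edge (0,20)–(1,15): clear
  edge (1,15)–(11,15): clear
  edge (11,15)–(11,21): clear
  edge (11,21)–(5,21): clear
  edge (5,21)–(0,20): clear
  midpoint (20,7) outside
  → clear
Obstacle 4 [(13,6) (16,4) (23,0) (23,10) (14,9)]:
  edge (13,6)–(16,4): clear
  edge (16,4)–(23,0): crosses AB
  edge (23,0)–(23,10): clear
  edge (23,10)–(14,9): crosses AB
  edge (14,9)–(13,6): clear
  → BLOCKED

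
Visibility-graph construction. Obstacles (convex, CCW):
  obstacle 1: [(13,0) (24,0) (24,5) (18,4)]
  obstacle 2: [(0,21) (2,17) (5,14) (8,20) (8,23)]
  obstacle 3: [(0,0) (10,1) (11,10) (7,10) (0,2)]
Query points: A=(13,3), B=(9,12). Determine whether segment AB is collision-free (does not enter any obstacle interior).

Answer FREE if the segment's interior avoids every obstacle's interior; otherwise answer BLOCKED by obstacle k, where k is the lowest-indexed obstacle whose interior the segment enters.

BLOCKED by obstacle 3

Obstacle 1 [(13,0) (24,0) (24,5) (18,4)]:
  edge (13,0)–(24,0): clear
  edge (24,0)–(24,5): clear
  edge (24,5)–(18,4): clear
  edge (18,4)–(13,0): clear
  midpoint (11,15/2) outside
  → clear
Obstacle 2 [(0,21) (2,17) (5,14) (8,20) (8,23)]:
  edge (0,21)–(2,17): clear
  edge (2,17)–(5,14): clear
  edge (5,14)–(8,20): clear
  edge (8,20)–(8,23): clear
  edge (8,23)–(0,21): clear
  midpoint (11,15/2) outside
  → clear
Obstacle 3 [(0,0) (10,1) (11,10) (7,10) (0,2)]:
  edge (0,0)–(10,1): clear
  edge (10,1)–(11,10): crosses AB
  edge (11,10)–(7,10): crosses AB
  edge (7,10)–(0,2): clear
  edge (0,2)–(0,0): clear
  → BLOCKED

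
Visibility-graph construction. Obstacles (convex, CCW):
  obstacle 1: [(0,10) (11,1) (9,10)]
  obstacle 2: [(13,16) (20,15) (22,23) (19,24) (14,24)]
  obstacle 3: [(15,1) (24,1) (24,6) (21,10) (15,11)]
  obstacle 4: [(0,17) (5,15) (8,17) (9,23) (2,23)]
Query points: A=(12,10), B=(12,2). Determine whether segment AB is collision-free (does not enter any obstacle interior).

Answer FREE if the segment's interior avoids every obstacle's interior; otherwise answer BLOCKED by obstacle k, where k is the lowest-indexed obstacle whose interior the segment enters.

FREE

Obstacle 1 [(0,10) (11,1) (9,10)]:
  edge (0,10)–(11,1): clear
  edge (11,1)–(9,10): clear
  edge (9,10)–(0,10): clear
  midpoint (12,6) outside
  → clear
Obstacle 2 [(13,16) (20,15) (22,23) (19,24) (14,24)]:
  edge (13,16)–(20,15): clear
  edge (20,15)–(22,23): clear
  edge (22,23)–(19,24): clear
  edge (19,24)–(14,24): clear
  edge (14,24)–(13,16): clear
  midpoint (12,6) outside
  → clear
Obstacle 3 [(15,1) (24,1) (24,6) (21,10) (15,11)]:
  edge (15,1)–(24,1): clear
  edge (24,1)–(24,6): clear
  edge (24,6)–(21,10): clear
  edge (21,10)–(15,11): clear
  edge (15,11)–(15,1): clear
  midpoint (12,6) outside
  → clear
Obstacle 4 [(0,17) (5,15) (8,17) (9,23) (2,23)]:
  edge (0,17)–(5,15): clear
  edge (5,15)–(8,17): clear
  edge (8,17)–(9,23): clear
  edge (9,23)–(2,23): clear
  edge (2,23)–(0,17): clear
  midpoint (12,6) outside
  → clear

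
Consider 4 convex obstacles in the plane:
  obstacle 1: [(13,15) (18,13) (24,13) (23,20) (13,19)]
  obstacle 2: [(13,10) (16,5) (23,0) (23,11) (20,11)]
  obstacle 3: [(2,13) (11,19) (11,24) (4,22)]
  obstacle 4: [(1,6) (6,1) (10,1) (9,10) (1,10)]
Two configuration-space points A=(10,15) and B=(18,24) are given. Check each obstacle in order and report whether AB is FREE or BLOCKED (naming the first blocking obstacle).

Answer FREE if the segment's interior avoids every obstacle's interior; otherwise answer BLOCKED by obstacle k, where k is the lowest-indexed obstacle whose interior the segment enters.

BLOCKED by obstacle 1

Obstacle 1 [(13,15) (18,13) (24,13) (23,20) (13,19)]:
  edge (13,15)–(18,13): clear
  edge (18,13)–(24,13): clear
  edge (24,13)–(23,20): clear
  edge (23,20)–(13,19): crosses AB
  edge (13,19)–(13,15): crosses AB
  → BLOCKED
Obstacle 2 [(13,10) (16,5) (23,0) (23,11) (20,11)]:
  edge (13,10)–(16,5): clear
  edge (16,5)–(23,0): clear
  edge (23,0)–(23,11): clear
  edge (23,11)–(20,11): clear
  edge (20,11)–(13,10): clear
  midpoint (14,39/2) outside
  → clear
Obstacle 3 [(2,13) (11,19) (11,24) (4,22)]:
  edge (2,13)–(11,19): clear
  edge (11,19)–(11,24): clear
  edge (11,24)–(4,22): clear
  edge (4,22)–(2,13): clear
  midpoint (14,39/2) outside
  → clear
Obstacle 4 [(1,6) (6,1) (10,1) (9,10) (1,10)]:
  edge (1,6)–(6,1): clear
  edge (6,1)–(10,1): clear
  edge (10,1)–(9,10): clear
  edge (9,10)–(1,10): clear
  edge (1,10)–(1,6): clear
  midpoint (14,39/2) outside
  → clear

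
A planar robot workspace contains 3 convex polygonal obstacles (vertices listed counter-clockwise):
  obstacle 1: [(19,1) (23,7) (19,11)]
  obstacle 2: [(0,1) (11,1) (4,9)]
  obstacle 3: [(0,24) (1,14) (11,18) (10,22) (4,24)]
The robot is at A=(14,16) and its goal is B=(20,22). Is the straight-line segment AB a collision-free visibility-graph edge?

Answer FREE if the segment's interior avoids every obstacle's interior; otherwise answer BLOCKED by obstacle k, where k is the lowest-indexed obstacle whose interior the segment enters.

FREE

Obstacle 1 [(19,1) (23,7) (19,11)]:
  edge (19,1)–(23,7): clear
  edge (23,7)–(19,11): clear
  edge (19,11)–(19,1): clear
  midpoint (17,19) outside
  → clear
Obstacle 2 [(0,1) (11,1) (4,9)]:
  edge (0,1)–(11,1): clear
  edge (11,1)–(4,9): clear
  edge (4,9)–(0,1): clear
  midpoint (17,19) outside
  → clear
Obstacle 3 [(0,24) (1,14) (11,18) (10,22) (4,24)]:
  edge (0,24)–(1,14): clear
  edge (1,14)–(11,18): clear
  edge (11,18)–(10,22): clear
  edge (10,22)–(4,24): clear
  edge (4,24)–(0,24): clear
  midpoint (17,19) outside
  → clear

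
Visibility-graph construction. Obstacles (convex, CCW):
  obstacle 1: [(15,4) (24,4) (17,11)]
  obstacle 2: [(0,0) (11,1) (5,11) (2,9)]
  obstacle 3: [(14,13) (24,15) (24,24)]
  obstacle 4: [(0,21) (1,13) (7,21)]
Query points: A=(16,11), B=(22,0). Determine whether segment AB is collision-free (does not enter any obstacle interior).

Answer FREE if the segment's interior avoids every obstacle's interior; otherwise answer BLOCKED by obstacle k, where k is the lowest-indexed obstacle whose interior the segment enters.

Obstacle 1 [(15,4) (24,4) (17,11)]:
  edge (15,4)–(24,4): crosses AB
  edge (24,4)–(17,11): clear
  edge (17,11)–(15,4): crosses AB
  → BLOCKED
Obstacle 2 [(0,0) (11,1) (5,11) (2,9)]:
  edge (0,0)–(11,1): clear
  edge (11,1)–(5,11): clear
  edge (5,11)–(2,9): clear
  edge (2,9)–(0,0): clear
  midpoint (19,11/2) outside
  → clear
Obstacle 3 [(14,13) (24,15) (24,24)]:
  edge (14,13)–(24,15): clear
  edge (24,15)–(24,24): clear
  edge (24,24)–(14,13): clear
  midpoint (19,11/2) outside
  → clear
Obstacle 4 [(0,21) (1,13) (7,21)]:
  edge (0,21)–(1,13): clear
  edge (1,13)–(7,21): clear
  edge (7,21)–(0,21): clear
  midpoint (19,11/2) outside
  → clear

BLOCKED by obstacle 1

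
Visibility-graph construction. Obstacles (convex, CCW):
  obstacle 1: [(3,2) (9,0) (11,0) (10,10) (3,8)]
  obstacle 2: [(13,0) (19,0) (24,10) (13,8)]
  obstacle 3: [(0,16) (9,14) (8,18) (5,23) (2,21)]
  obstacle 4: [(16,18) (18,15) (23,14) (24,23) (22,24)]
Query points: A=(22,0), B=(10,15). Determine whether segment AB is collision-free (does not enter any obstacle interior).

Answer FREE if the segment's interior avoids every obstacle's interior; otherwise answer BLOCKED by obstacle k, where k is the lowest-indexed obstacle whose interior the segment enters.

Obstacle 1 [(3,2) (9,0) (11,0) (10,10) (3,8)]:
  edge (3,2)–(9,0): clear
  edge (9,0)–(11,0): clear
  edge (11,0)–(10,10): clear
  edge (10,10)–(3,8): clear
  edge (3,8)–(3,2): clear
  midpoint (16,15/2) outside
  → clear
Obstacle 2 [(13,0) (19,0) (24,10) (13,8)]:
  edge (13,0)–(19,0): clear
  edge (19,0)–(24,10): crosses AB
  edge (24,10)–(13,8): crosses AB
  edge (13,8)–(13,0): clear
  → BLOCKED
Obstacle 3 [(0,16) (9,14) (8,18) (5,23) (2,21)]:
  edge (0,16)–(9,14): clear
  edge (9,14)–(8,18): clear
  edge (8,18)–(5,23): clear
  edge (5,23)–(2,21): clear
  edge (2,21)–(0,16): clear
  midpoint (16,15/2) outside
  → clear
Obstacle 4 [(16,18) (18,15) (23,14) (24,23) (22,24)]:
  edge (16,18)–(18,15): clear
  edge (18,15)–(23,14): clear
  edge (23,14)–(24,23): clear
  edge (24,23)–(22,24): clear
  edge (22,24)–(16,18): clear
  midpoint (16,15/2) outside
  → clear

BLOCKED by obstacle 2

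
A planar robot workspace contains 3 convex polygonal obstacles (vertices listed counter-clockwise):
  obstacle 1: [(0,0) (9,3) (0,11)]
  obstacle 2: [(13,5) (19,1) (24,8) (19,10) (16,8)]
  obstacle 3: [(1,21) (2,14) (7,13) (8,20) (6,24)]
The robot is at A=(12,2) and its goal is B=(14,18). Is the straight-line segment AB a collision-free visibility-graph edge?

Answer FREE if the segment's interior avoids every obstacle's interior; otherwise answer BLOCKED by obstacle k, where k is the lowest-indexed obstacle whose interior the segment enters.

FREE

Obstacle 1 [(0,0) (9,3) (0,11)]:
  edge (0,0)–(9,3): clear
  edge (9,3)–(0,11): clear
  edge (0,11)–(0,0): clear
  midpoint (13,10) outside
  → clear
Obstacle 2 [(13,5) (19,1) (24,8) (19,10) (16,8)]:
  edge (13,5)–(19,1): clear
  edge (19,1)–(24,8): clear
  edge (24,8)–(19,10): clear
  edge (19,10)–(16,8): clear
  edge (16,8)–(13,5): clear
  midpoint (13,10) outside
  → clear
Obstacle 3 [(1,21) (2,14) (7,13) (8,20) (6,24)]:
  edge (1,21)–(2,14): clear
  edge (2,14)–(7,13): clear
  edge (7,13)–(8,20): clear
  edge (8,20)–(6,24): clear
  edge (6,24)–(1,21): clear
  midpoint (13,10) outside
  → clear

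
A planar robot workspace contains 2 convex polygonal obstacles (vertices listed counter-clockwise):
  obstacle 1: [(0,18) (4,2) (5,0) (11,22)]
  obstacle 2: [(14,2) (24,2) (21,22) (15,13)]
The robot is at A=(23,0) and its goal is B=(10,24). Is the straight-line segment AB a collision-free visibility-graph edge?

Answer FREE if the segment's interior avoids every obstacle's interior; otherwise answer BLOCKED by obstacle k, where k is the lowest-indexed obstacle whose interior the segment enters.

BLOCKED by obstacle 2

Obstacle 1 [(0,18) (4,2) (5,0) (11,22)]:
  edge (0,18)–(4,2): clear
  edge (4,2)–(5,0): clear
  edge (5,0)–(11,22): clear
  edge (11,22)–(0,18): clear
  midpoint (33/2,12) outside
  → clear
Obstacle 2 [(14,2) (24,2) (21,22) (15,13)]:
  edge (14,2)–(24,2): crosses AB
  edge (24,2)–(21,22): clear
  edge (21,22)–(15,13): crosses AB
  edge (15,13)–(14,2): clear
  → BLOCKED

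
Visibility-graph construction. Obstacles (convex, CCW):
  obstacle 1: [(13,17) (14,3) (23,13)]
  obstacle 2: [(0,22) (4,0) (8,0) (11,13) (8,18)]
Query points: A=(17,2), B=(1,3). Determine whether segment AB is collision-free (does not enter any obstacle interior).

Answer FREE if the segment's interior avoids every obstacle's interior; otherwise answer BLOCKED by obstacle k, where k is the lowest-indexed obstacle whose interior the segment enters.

BLOCKED by obstacle 2

Obstacle 1 [(13,17) (14,3) (23,13)]:
  edge (13,17)–(14,3): clear
  edge (14,3)–(23,13): clear
  edge (23,13)–(13,17): clear
  midpoint (9,5/2) outside
  → clear
Obstacle 2 [(0,22) (4,0) (8,0) (11,13) (8,18)]:
  edge (0,22)–(4,0): crosses AB
  edge (4,0)–(8,0): clear
  edge (8,0)–(11,13): crosses AB
  edge (11,13)–(8,18): clear
  edge (8,18)–(0,22): clear
  → BLOCKED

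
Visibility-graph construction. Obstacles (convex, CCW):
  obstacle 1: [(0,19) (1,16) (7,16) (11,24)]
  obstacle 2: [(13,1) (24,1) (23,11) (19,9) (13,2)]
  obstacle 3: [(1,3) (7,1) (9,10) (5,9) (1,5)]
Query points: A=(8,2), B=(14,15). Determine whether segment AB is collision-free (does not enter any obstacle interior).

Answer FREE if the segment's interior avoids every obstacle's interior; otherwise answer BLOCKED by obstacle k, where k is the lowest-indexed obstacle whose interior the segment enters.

FREE

Obstacle 1 [(0,19) (1,16) (7,16) (11,24)]:
  edge (0,19)–(1,16): clear
  edge (1,16)–(7,16): clear
  edge (7,16)–(11,24): clear
  edge (11,24)–(0,19): clear
  midpoint (11,17/2) outside
  → clear
Obstacle 2 [(13,1) (24,1) (23,11) (19,9) (13,2)]:
  edge (13,1)–(24,1): clear
  edge (24,1)–(23,11): clear
  edge (23,11)–(19,9): clear
  edge (19,9)–(13,2): clear
  edge (13,2)–(13,1): clear
  midpoint (11,17/2) outside
  → clear
Obstacle 3 [(1,3) (7,1) (9,10) (5,9) (1,5)]:
  edge (1,3)–(7,1): clear
  edge (7,1)–(9,10): clear
  edge (9,10)–(5,9): clear
  edge (5,9)–(1,5): clear
  edge (1,5)–(1,3): clear
  midpoint (11,17/2) outside
  → clear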